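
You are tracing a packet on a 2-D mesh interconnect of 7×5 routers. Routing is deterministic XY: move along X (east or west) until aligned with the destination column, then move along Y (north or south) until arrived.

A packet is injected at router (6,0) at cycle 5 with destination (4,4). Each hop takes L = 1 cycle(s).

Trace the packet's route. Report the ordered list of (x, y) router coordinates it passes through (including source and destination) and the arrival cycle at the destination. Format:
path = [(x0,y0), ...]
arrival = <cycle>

#0 — 6,0 | c5
#1 — 5,0 | c6 | W
#2 — 4,0 | c7 | W
#3 — 4,1 | c8 | N
#4 — 4,2 | c9 | N
#5 — 4,3 | c10 | N
#6 — 4,4 | c11 | N

path = [(6,0), (5,0), (4,0), (4,1), (4,2), (4,3), (4,4)]
arrival = 11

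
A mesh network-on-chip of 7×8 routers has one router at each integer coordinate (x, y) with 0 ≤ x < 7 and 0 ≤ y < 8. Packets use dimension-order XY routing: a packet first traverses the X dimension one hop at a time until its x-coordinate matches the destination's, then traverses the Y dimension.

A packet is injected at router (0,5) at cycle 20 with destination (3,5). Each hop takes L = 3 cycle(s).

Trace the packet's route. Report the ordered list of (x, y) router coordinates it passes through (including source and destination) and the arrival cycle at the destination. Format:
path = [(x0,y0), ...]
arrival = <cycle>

  0. router=(0,5) cycle=20 (inject)
  1. router=(1,5) cycle=23 dir=E
  2. router=(2,5) cycle=26 dir=E
  3. router=(3,5) cycle=29 dir=E

path = [(0,5), (1,5), (2,5), (3,5)]
arrival = 29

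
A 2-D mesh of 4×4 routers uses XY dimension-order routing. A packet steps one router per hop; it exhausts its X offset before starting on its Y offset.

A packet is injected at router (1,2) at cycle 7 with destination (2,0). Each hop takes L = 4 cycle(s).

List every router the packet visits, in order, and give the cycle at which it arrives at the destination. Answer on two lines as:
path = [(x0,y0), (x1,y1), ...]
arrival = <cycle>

hop 0: (1,2) @ cyc 7
hop 1: (2,2) @ cyc 11  [E]
hop 2: (2,1) @ cyc 15  [S]
hop 3: (2,0) @ cyc 19  [S]

path = [(1,2), (2,2), (2,1), (2,0)]
arrival = 19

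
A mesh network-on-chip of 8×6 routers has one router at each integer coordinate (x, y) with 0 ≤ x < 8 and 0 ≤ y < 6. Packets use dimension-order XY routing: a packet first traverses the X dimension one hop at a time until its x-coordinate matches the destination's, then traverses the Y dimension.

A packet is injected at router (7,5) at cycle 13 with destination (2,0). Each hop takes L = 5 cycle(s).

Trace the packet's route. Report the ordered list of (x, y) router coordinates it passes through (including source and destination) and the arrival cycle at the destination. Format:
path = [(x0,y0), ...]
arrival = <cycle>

#0 — 7,5 | c13
#1 — 6,5 | c18 | W
#2 — 5,5 | c23 | W
#3 — 4,5 | c28 | W
#4 — 3,5 | c33 | W
#5 — 2,5 | c38 | W
#6 — 2,4 | c43 | S
#7 — 2,3 | c48 | S
#8 — 2,2 | c53 | S
#9 — 2,1 | c58 | S
#10 — 2,0 | c63 | S

path = [(7,5), (6,5), (5,5), (4,5), (3,5), (2,5), (2,4), (2,3), (2,2), (2,1), (2,0)]
arrival = 63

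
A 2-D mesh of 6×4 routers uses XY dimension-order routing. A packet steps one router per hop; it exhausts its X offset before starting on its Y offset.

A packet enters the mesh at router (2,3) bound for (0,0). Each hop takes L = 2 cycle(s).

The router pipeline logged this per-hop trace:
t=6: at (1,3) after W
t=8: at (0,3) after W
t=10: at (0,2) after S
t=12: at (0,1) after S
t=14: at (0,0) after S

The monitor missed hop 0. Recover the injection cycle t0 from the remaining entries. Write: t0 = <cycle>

The first recorded entry is hop 1 at cycle 6.
t0 = cyc[1] − L = 6 − 2 = 4.

t0 = 4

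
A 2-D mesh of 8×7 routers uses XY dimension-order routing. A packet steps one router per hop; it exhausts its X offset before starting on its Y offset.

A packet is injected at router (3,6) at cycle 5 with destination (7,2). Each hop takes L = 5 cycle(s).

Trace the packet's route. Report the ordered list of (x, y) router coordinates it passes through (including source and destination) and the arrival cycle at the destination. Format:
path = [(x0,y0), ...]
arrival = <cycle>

path = [(3,6), (4,6), (5,6), (6,6), (7,6), (7,5), (7,4), (7,3), (7,2)]
arrival = 45

[0] x=3 y=6 t=5
[1] x=4 y=6 t=10 →E
[2] x=5 y=6 t=15 →E
[3] x=6 y=6 t=20 →E
[4] x=7 y=6 t=25 →E
[5] x=7 y=5 t=30 →S
[6] x=7 y=4 t=35 →S
[7] x=7 y=3 t=40 →S
[8] x=7 y=2 t=45 →S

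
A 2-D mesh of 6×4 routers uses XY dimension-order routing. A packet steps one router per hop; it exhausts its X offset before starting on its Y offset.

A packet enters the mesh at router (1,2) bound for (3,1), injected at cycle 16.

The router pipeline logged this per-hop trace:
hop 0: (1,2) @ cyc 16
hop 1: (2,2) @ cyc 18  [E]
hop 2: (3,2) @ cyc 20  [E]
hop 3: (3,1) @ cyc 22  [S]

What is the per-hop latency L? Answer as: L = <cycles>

L = 2

Δcyc across hop 0→1: 18 − 16 = 2.
Per-hop latency L = Δcyc = 2.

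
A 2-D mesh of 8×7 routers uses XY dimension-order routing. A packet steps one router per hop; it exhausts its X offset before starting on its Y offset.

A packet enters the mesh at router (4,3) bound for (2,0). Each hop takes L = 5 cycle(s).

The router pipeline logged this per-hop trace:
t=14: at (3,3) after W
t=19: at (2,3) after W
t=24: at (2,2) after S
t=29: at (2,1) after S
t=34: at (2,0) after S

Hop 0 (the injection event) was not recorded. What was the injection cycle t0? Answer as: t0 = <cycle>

t0 = 9

Hop 1 reached at cycle 14; hop k is at t0 + k·L.
Therefore t0 = 14 − L = 9.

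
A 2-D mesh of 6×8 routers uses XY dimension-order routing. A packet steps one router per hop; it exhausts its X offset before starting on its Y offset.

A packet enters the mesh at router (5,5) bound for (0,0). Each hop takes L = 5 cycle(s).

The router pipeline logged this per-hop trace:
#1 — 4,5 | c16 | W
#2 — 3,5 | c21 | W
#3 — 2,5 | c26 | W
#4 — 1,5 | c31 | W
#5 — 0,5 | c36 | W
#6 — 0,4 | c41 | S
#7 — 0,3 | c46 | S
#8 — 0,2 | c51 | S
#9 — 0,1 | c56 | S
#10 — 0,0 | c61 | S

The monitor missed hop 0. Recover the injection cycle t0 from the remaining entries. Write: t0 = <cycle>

t0 = 11

Hop 1 reached at cycle 16; hop k is at t0 + k·L.
So t0 = 16 − 1·5 = 11.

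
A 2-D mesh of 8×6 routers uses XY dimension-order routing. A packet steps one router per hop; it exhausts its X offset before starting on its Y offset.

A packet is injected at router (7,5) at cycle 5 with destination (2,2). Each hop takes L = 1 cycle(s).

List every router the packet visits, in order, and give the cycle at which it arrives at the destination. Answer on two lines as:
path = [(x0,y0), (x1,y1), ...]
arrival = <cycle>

t=5: at (7,5)
t=6: at (6,5) after W
t=7: at (5,5) after W
t=8: at (4,5) after W
t=9: at (3,5) after W
t=10: at (2,5) after W
t=11: at (2,4) after S
t=12: at (2,3) after S
t=13: at (2,2) after S

path = [(7,5), (6,5), (5,5), (4,5), (3,5), (2,5), (2,4), (2,3), (2,2)]
arrival = 13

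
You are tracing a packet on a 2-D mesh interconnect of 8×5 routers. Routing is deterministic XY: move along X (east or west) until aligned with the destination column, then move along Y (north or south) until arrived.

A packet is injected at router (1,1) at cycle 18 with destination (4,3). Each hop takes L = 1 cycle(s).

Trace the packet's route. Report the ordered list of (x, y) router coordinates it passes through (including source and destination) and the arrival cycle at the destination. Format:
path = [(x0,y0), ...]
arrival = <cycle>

#0 — 1,1 | c18
#1 — 2,1 | c19 | E
#2 — 3,1 | c20 | E
#3 — 4,1 | c21 | E
#4 — 4,2 | c22 | N
#5 — 4,3 | c23 | N

path = [(1,1), (2,1), (3,1), (4,1), (4,2), (4,3)]
arrival = 23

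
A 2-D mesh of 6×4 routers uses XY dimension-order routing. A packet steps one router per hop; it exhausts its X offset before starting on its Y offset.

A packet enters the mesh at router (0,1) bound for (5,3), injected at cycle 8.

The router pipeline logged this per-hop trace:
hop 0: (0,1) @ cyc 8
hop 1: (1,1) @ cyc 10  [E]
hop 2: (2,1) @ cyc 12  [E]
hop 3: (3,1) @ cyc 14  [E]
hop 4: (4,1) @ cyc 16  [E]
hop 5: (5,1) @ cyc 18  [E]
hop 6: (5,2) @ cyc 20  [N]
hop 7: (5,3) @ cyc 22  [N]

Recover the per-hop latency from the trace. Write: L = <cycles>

Δcyc across hop 0→1: 10 − 8 = 2.
Each hop adds L, hence L = 2.

L = 2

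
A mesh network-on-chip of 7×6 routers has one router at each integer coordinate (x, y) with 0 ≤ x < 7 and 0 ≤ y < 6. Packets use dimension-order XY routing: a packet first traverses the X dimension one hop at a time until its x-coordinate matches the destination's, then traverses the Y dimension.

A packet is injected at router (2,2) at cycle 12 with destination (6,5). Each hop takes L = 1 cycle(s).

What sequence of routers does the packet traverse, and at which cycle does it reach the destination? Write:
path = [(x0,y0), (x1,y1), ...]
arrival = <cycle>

src (2,2)  cyc=12
E→(3,2)  cyc=13
E→(4,2)  cyc=14
E→(5,2)  cyc=15
E→(6,2)  cyc=16
N→(6,3)  cyc=17
N→(6,4)  cyc=18
N→(6,5)  cyc=19

path = [(2,2), (3,2), (4,2), (5,2), (6,2), (6,3), (6,4), (6,5)]
arrival = 19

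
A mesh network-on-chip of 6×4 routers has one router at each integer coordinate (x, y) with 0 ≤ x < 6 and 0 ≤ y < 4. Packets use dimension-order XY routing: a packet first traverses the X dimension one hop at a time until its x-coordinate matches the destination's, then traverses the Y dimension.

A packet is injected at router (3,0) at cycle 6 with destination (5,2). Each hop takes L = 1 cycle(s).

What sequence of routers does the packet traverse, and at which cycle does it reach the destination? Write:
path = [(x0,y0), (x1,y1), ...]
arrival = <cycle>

[0] x=3 y=0 t=6
[1] x=4 y=0 t=7 →E
[2] x=5 y=0 t=8 →E
[3] x=5 y=1 t=9 →N
[4] x=5 y=2 t=10 →N

path = [(3,0), (4,0), (5,0), (5,1), (5,2)]
arrival = 10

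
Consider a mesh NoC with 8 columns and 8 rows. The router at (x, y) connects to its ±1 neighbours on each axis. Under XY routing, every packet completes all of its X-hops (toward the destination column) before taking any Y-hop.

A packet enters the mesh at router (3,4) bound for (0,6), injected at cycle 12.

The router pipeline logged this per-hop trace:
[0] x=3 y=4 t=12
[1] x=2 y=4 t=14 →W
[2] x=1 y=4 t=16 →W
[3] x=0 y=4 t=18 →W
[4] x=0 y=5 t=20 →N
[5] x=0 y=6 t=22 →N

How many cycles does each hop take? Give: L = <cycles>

L = 2

Δcyc across hop 0→1: 14 − 12 = 2.
That increment is L by definition: L = 2.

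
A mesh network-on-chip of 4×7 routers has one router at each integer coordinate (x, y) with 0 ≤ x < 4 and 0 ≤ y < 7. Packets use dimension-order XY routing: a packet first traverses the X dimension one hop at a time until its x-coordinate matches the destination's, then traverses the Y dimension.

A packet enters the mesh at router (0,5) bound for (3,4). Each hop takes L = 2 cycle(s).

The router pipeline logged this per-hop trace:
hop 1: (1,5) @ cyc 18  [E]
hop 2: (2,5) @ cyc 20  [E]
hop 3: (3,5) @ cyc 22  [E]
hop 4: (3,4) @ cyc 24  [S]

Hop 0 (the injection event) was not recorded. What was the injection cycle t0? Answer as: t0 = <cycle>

t0 = 16

The first recorded entry is hop 1 at cycle 18.
Therefore t0 = 18 − L = 16.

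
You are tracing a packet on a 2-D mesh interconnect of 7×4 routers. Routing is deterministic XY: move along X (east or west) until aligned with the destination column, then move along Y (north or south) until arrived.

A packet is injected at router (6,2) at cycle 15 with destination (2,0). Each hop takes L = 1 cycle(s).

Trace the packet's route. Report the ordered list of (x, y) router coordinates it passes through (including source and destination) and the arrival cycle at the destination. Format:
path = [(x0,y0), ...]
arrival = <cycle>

path = [(6,2), (5,2), (4,2), (3,2), (2,2), (2,1), (2,0)]
arrival = 21

#0 — 6,2 | c15
#1 — 5,2 | c16 | W
#2 — 4,2 | c17 | W
#3 — 3,2 | c18 | W
#4 — 2,2 | c19 | W
#5 — 2,1 | c20 | S
#6 — 2,0 | c21 | S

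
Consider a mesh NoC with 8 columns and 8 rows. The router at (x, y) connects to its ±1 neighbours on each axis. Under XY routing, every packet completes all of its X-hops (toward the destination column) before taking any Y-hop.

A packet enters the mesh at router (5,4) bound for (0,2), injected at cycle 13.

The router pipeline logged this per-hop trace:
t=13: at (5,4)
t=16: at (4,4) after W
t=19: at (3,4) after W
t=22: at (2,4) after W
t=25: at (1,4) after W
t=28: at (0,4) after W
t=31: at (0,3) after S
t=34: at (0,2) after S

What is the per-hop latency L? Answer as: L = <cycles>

L = 3

From hop 0 (13) to hop 1 (16): +3 cycles.
One hop costs L cycles, so L = 3.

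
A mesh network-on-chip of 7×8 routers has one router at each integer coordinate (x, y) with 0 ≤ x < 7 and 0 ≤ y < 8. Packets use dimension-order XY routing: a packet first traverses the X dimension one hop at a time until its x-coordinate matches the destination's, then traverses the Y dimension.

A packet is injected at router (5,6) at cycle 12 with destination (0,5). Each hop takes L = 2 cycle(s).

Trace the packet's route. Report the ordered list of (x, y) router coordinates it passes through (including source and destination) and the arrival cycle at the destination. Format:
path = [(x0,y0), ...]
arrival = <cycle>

hop 0: (5,6) @ cyc 12
hop 1: (4,6) @ cyc 14  [W]
hop 2: (3,6) @ cyc 16  [W]
hop 3: (2,6) @ cyc 18  [W]
hop 4: (1,6) @ cyc 20  [W]
hop 5: (0,6) @ cyc 22  [W]
hop 6: (0,5) @ cyc 24  [S]

path = [(5,6), (4,6), (3,6), (2,6), (1,6), (0,6), (0,5)]
arrival = 24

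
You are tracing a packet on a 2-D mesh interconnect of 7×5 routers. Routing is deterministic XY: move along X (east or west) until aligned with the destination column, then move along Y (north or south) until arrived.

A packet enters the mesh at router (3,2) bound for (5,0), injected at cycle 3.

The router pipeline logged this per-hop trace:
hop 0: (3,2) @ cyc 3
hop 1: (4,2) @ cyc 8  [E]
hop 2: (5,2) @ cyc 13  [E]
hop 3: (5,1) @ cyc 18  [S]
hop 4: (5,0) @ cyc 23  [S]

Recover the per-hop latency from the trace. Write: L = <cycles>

L = 5

cyc[1] − cyc[0] = 8 − 3 = 5.
That increment is L by definition: L = 5.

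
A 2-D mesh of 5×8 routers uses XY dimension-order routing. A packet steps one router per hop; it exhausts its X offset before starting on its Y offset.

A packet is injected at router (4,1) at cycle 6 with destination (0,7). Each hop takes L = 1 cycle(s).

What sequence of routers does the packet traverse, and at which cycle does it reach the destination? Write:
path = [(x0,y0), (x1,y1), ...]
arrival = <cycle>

[0] x=4 y=1 t=6
[1] x=3 y=1 t=7 →W
[2] x=2 y=1 t=8 →W
[3] x=1 y=1 t=9 →W
[4] x=0 y=1 t=10 →W
[5] x=0 y=2 t=11 →N
[6] x=0 y=3 t=12 →N
[7] x=0 y=4 t=13 →N
[8] x=0 y=5 t=14 →N
[9] x=0 y=6 t=15 →N
[10] x=0 y=7 t=16 →N

path = [(4,1), (3,1), (2,1), (1,1), (0,1), (0,2), (0,3), (0,4), (0,5), (0,6), (0,7)]
arrival = 16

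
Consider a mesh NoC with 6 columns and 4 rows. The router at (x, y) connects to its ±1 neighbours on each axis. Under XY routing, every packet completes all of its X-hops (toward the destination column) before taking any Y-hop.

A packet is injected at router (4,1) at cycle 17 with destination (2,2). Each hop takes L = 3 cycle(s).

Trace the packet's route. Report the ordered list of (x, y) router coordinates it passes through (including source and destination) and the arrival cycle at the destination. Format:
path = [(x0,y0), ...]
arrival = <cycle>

#0 — 4,1 | c17
#1 — 3,1 | c20 | W
#2 — 2,1 | c23 | W
#3 — 2,2 | c26 | N

path = [(4,1), (3,1), (2,1), (2,2)]
arrival = 26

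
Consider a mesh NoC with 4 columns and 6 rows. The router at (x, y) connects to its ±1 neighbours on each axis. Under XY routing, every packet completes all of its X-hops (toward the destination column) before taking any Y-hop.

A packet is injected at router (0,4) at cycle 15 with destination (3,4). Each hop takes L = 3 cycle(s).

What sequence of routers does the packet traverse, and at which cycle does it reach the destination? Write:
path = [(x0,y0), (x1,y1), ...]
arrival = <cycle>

[0] x=0 y=4 t=15
[1] x=1 y=4 t=18 →E
[2] x=2 y=4 t=21 →E
[3] x=3 y=4 t=24 →E

path = [(0,4), (1,4), (2,4), (3,4)]
arrival = 24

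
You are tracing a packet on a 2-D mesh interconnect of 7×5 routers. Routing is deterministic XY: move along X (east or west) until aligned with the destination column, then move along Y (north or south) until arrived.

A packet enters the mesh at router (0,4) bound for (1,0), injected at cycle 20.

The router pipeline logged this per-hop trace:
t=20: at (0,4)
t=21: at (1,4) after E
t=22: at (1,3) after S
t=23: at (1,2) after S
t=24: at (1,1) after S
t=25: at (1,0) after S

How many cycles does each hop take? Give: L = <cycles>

L = 1

Between hops 0 and 1 the cycle counter advances 21 − 20 = 1.
That increment is L by definition: L = 1.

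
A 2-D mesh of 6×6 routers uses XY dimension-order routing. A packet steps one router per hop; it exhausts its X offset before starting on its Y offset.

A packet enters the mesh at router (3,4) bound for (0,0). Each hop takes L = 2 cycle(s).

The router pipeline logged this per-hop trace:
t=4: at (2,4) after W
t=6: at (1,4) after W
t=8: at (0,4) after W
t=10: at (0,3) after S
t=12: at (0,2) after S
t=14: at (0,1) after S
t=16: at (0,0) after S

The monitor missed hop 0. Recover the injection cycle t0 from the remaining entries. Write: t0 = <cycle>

t0 = 2

The first recorded entry is hop 1 at cycle 4.
t0 = cyc[1] − L = 4 − 2 = 2.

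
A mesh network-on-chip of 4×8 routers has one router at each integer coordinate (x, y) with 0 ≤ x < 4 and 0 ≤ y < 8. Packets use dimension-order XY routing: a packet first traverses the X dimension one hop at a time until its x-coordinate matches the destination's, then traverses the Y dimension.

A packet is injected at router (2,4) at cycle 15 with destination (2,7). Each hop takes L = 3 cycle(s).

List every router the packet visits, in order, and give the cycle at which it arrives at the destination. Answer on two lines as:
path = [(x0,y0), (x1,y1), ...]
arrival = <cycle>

t=15: at (2,4)
t=18: at (2,5) after N
t=21: at (2,6) after N
t=24: at (2,7) after N

path = [(2,4), (2,5), (2,6), (2,7)]
arrival = 24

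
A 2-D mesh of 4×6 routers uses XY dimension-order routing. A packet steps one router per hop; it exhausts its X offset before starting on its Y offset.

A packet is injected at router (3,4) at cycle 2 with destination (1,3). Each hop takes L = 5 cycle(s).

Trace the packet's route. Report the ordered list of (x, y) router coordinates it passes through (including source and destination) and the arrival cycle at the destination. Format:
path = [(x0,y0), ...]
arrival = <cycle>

path = [(3,4), (2,4), (1,4), (1,3)]
arrival = 17

hop 0: (3,4) @ cyc 2
hop 1: (2,4) @ cyc 7  [W]
hop 2: (1,4) @ cyc 12  [W]
hop 3: (1,3) @ cyc 17  [S]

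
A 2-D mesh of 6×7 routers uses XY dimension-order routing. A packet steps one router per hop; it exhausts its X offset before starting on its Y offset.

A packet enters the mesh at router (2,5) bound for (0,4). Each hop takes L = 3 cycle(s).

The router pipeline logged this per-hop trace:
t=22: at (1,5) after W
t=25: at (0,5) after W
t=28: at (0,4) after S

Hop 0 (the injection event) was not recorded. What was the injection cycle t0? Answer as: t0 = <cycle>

cyc[1] = 22 and cyc[k] = t0 + k·L for every k.
t0 = cyc[1] − L = 22 − 3 = 19.

t0 = 19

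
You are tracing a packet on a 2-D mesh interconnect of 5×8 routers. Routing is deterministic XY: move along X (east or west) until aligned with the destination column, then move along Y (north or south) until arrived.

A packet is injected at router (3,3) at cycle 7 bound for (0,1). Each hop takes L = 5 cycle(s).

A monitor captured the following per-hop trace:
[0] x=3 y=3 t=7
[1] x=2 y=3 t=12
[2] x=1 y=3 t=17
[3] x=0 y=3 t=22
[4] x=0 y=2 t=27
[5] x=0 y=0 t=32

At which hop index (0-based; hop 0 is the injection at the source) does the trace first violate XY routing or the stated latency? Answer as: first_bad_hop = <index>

first_bad_hop = 5

  1: Δx=-1 Δy=+0 Δt=5 [ok]
  2: Δx=-1 Δy=+0 Δt=5 [ok]
  3: Δx=-1 Δy=+0 Δt=5 [ok]
  4: Δx=+0 Δy=-1 Δt=5 [ok]
  5: Δx=+0 Δy=-2 Δt=5 [BAD: non-unit step]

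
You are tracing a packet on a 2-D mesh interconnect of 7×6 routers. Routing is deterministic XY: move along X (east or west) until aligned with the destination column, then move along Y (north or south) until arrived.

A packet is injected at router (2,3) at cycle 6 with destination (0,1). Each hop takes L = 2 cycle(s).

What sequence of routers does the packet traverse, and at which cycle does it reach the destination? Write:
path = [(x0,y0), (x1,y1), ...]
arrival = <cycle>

hop 0: (2,3) @ cyc 6
hop 1: (1,3) @ cyc 8  [W]
hop 2: (0,3) @ cyc 10  [W]
hop 3: (0,2) @ cyc 12  [S]
hop 4: (0,1) @ cyc 14  [S]

path = [(2,3), (1,3), (0,3), (0,2), (0,1)]
arrival = 14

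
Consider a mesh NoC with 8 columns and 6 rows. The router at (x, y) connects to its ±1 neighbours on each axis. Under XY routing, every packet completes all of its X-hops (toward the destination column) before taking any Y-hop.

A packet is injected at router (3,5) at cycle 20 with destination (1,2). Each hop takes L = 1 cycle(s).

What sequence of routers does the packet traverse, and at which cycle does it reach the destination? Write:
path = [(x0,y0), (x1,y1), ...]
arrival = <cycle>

path = [(3,5), (2,5), (1,5), (1,4), (1,3), (1,2)]
arrival = 25

t=20: at (3,5)
t=21: at (2,5) after W
t=22: at (1,5) after W
t=23: at (1,4) after S
t=24: at (1,3) after S
t=25: at (1,2) after S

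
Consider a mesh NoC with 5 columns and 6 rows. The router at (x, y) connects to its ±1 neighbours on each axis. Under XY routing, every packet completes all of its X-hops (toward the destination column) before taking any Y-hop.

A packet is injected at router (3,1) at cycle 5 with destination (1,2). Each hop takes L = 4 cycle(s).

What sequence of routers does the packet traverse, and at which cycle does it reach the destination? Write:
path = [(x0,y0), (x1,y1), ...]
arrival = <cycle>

[0] x=3 y=1 t=5
[1] x=2 y=1 t=9 →W
[2] x=1 y=1 t=13 →W
[3] x=1 y=2 t=17 →N

path = [(3,1), (2,1), (1,1), (1,2)]
arrival = 17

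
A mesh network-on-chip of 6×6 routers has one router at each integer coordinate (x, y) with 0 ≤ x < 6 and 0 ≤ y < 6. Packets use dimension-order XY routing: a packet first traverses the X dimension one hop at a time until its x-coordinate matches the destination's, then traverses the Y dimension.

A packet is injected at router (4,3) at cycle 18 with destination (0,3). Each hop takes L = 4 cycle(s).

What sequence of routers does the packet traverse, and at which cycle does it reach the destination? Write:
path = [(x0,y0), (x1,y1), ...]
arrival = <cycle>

hop 0: (4,3) @ cyc 18
hop 1: (3,3) @ cyc 22  [W]
hop 2: (2,3) @ cyc 26  [W]
hop 3: (1,3) @ cyc 30  [W]
hop 4: (0,3) @ cyc 34  [W]

path = [(4,3), (3,3), (2,3), (1,3), (0,3)]
arrival = 34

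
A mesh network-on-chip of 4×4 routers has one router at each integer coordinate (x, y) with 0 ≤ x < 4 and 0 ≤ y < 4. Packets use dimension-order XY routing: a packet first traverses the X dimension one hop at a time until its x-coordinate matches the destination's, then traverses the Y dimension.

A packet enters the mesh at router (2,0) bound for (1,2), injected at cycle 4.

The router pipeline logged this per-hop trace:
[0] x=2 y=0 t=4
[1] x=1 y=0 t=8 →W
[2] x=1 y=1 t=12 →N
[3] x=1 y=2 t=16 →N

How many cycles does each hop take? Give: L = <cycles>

Δcyc across hop 0→1: 8 − 4 = 4.
Per-hop latency L = Δcyc = 4.

L = 4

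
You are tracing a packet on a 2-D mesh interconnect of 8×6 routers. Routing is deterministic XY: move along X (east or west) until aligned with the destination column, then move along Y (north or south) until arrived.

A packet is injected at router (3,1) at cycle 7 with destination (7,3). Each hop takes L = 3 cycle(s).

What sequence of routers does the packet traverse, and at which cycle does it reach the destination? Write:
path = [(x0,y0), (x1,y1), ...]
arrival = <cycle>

hop 0: (3,1) @ cyc 7
hop 1: (4,1) @ cyc 10  [E]
hop 2: (5,1) @ cyc 13  [E]
hop 3: (6,1) @ cyc 16  [E]
hop 4: (7,1) @ cyc 19  [E]
hop 5: (7,2) @ cyc 22  [N]
hop 6: (7,3) @ cyc 25  [N]

path = [(3,1), (4,1), (5,1), (6,1), (7,1), (7,2), (7,3)]
arrival = 25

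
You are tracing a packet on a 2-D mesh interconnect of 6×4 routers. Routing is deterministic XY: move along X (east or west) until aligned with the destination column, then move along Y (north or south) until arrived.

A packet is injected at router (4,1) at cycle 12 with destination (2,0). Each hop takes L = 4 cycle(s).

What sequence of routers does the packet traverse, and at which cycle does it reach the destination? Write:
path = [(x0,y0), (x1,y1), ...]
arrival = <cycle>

path = [(4,1), (3,1), (2,1), (2,0)]
arrival = 24

#0 — 4,1 | c12
#1 — 3,1 | c16 | W
#2 — 2,1 | c20 | W
#3 — 2,0 | c24 | S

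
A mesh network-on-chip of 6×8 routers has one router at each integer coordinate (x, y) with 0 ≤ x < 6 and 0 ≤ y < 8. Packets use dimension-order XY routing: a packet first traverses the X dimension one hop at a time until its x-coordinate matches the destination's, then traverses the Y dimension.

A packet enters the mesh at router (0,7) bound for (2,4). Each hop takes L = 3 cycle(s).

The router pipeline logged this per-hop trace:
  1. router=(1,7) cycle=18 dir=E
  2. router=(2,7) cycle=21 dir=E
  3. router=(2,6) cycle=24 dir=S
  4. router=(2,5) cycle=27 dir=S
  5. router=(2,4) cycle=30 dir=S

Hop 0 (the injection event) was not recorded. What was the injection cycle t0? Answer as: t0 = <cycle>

cyc[1] = 18 and cyc[k] = t0 + k·L for every k.
t0 = cyc[1] − L = 18 − 3 = 15.

t0 = 15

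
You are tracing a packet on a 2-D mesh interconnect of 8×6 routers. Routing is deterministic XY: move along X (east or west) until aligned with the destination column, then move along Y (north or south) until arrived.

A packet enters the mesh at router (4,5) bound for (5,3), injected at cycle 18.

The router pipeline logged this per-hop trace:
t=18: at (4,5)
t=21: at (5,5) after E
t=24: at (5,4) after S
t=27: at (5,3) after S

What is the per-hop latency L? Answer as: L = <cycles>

L = 3

Δcyc across hop 0→1: 21 − 18 = 3.
Per-hop latency L = Δcyc = 3.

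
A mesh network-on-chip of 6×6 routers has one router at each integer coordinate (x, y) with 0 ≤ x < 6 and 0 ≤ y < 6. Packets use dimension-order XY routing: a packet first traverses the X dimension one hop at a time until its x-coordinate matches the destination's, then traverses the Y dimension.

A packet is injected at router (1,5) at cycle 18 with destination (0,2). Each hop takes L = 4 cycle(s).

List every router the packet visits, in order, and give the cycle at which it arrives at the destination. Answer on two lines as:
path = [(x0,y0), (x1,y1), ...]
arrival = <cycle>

#0 — 1,5 | c18
#1 — 0,5 | c22 | W
#2 — 0,4 | c26 | S
#3 — 0,3 | c30 | S
#4 — 0,2 | c34 | S

path = [(1,5), (0,5), (0,4), (0,3), (0,2)]
arrival = 34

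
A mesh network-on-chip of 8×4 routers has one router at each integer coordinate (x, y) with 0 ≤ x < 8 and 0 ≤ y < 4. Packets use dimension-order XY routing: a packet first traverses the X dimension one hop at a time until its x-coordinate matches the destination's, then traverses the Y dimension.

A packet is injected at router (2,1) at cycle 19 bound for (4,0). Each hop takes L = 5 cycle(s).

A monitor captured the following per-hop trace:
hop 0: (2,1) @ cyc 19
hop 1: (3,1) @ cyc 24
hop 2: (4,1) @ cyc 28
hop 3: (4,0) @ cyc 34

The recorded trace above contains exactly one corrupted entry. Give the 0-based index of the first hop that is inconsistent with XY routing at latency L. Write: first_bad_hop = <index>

first_bad_hop = 2

check 1→ d=(1,0) cyc+5: ok
check 2→ d=(1,0) cyc+4: BAD: Δcyc=4≠L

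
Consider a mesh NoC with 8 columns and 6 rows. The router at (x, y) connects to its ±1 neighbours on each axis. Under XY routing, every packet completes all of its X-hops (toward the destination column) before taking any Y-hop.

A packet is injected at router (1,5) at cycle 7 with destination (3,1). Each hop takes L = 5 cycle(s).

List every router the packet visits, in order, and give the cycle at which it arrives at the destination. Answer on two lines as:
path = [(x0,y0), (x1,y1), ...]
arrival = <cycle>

[0] x=1 y=5 t=7
[1] x=2 y=5 t=12 →E
[2] x=3 y=5 t=17 →E
[3] x=3 y=4 t=22 →S
[4] x=3 y=3 t=27 →S
[5] x=3 y=2 t=32 →S
[6] x=3 y=1 t=37 →S

path = [(1,5), (2,5), (3,5), (3,4), (3,3), (3,2), (3,1)]
arrival = 37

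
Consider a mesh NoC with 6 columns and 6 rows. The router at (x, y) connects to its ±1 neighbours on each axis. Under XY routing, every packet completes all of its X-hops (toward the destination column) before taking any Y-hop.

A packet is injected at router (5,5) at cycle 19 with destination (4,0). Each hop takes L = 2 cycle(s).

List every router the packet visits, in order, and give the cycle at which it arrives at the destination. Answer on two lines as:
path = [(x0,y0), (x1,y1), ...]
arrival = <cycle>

path = [(5,5), (4,5), (4,4), (4,3), (4,2), (4,1), (4,0)]
arrival = 31

[0] x=5 y=5 t=19
[1] x=4 y=5 t=21 →W
[2] x=4 y=4 t=23 →S
[3] x=4 y=3 t=25 →S
[4] x=4 y=2 t=27 →S
[5] x=4 y=1 t=29 →S
[6] x=4 y=0 t=31 →S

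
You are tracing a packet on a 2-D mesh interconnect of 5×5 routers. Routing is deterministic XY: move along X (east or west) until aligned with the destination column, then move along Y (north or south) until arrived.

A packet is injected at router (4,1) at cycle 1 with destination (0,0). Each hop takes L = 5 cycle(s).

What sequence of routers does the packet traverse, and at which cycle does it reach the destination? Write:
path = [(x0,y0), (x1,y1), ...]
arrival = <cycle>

hop 0: (4,1) @ cyc 1
hop 1: (3,1) @ cyc 6  [W]
hop 2: (2,1) @ cyc 11  [W]
hop 3: (1,1) @ cyc 16  [W]
hop 4: (0,1) @ cyc 21  [W]
hop 5: (0,0) @ cyc 26  [S]

path = [(4,1), (3,1), (2,1), (1,1), (0,1), (0,0)]
arrival = 26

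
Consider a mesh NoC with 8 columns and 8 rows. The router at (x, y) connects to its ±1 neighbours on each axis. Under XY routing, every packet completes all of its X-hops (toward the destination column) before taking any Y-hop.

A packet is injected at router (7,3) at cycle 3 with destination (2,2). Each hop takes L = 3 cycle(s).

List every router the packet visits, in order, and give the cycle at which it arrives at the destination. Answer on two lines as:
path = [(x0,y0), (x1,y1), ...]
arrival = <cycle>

path = [(7,3), (6,3), (5,3), (4,3), (3,3), (2,3), (2,2)]
arrival = 21

t=3: at (7,3)
t=6: at (6,3) after W
t=9: at (5,3) after W
t=12: at (4,3) after W
t=15: at (3,3) after W
t=18: at (2,3) after W
t=21: at (2,2) after S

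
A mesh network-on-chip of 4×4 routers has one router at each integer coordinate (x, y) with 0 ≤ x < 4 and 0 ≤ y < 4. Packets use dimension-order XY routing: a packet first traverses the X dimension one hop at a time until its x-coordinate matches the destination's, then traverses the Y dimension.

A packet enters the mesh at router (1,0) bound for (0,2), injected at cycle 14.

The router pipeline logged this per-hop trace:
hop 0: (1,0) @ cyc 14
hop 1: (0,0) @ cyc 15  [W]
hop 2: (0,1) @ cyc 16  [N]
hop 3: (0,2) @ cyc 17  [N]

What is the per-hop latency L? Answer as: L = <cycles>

L = 1

From hop 0 (14) to hop 1 (15): +1 cycles.
One hop costs L cycles, so L = 1.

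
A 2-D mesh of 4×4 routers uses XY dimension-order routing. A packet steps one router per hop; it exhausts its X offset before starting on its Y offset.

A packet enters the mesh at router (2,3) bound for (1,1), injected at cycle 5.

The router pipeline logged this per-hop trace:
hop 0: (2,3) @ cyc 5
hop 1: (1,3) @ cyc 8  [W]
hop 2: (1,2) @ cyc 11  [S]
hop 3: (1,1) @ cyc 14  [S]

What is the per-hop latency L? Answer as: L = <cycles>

L = 3

From hop 0 (5) to hop 1 (8): +3 cycles.
Per-hop latency L = Δcyc = 3.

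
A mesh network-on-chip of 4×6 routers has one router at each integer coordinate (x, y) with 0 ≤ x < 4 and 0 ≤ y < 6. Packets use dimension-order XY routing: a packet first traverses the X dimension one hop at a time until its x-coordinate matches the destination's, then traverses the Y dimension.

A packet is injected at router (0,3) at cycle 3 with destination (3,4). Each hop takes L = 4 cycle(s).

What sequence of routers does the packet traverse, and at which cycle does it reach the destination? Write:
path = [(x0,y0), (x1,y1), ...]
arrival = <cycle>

path = [(0,3), (1,3), (2,3), (3,3), (3,4)]
arrival = 19

  0. router=(0,3) cycle=3 (inject)
  1. router=(1,3) cycle=7 dir=E
  2. router=(2,3) cycle=11 dir=E
  3. router=(3,3) cycle=15 dir=E
  4. router=(3,4) cycle=19 dir=N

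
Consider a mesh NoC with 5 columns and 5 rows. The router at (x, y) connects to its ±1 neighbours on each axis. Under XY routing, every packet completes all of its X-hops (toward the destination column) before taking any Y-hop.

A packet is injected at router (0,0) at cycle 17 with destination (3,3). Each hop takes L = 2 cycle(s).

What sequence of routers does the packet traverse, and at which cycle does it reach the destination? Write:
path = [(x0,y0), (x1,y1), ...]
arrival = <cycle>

path = [(0,0), (1,0), (2,0), (3,0), (3,1), (3,2), (3,3)]
arrival = 29

hop 0: (0,0) @ cyc 17
hop 1: (1,0) @ cyc 19  [E]
hop 2: (2,0) @ cyc 21  [E]
hop 3: (3,0) @ cyc 23  [E]
hop 4: (3,1) @ cyc 25  [N]
hop 5: (3,2) @ cyc 27  [N]
hop 6: (3,3) @ cyc 29  [N]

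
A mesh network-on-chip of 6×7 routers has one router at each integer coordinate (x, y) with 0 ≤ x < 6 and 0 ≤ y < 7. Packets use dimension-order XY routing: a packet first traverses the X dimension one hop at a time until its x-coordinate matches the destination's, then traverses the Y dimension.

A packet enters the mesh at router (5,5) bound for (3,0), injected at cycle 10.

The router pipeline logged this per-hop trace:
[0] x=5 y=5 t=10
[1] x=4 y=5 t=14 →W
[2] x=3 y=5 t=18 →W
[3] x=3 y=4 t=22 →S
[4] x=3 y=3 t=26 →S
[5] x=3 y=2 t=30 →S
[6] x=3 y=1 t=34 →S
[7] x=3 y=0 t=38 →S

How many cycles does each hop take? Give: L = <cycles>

Between hops 0 and 1 the cycle counter advances 14 − 10 = 4.
Each hop adds L, hence L = 4.

L = 4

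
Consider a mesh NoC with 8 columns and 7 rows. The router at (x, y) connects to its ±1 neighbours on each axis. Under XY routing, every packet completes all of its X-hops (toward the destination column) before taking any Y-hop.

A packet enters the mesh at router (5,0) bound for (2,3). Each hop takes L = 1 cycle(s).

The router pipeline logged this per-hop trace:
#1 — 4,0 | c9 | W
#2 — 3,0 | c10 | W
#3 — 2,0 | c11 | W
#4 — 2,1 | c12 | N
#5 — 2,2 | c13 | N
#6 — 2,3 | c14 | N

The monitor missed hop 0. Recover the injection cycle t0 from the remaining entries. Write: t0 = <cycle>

t0 = 8

At hop 1 the cycle is 9; in general cyc_k = t0 + kL.
Therefore t0 = 9 − L = 8.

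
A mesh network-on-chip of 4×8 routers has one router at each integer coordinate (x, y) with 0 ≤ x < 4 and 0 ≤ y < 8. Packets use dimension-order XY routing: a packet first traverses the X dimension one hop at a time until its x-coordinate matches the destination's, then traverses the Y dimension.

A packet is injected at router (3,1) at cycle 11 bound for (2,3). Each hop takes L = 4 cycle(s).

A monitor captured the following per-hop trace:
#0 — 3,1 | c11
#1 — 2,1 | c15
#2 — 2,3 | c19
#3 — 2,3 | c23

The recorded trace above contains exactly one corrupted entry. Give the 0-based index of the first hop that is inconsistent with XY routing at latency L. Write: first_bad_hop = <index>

first_bad_hop = 2

hop 1: step (-1,+0), +4 cyc — ok
hop 2: step (+0,+2), +4 cyc — BAD: non-unit step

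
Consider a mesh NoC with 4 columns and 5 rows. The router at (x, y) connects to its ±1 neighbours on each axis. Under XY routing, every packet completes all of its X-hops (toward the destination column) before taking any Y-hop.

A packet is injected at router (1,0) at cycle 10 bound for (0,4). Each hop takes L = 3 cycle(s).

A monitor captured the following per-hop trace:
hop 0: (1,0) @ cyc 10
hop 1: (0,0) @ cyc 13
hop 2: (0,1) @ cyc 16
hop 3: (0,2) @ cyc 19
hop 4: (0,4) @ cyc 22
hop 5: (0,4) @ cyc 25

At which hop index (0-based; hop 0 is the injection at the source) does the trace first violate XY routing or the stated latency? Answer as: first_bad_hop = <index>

check 1→ d=(-1,0) cyc+3: ok
check 2→ d=(0,1) cyc+3: ok
check 3→ d=(0,1) cyc+3: ok
check 4→ d=(0,2) cyc+3: BAD: non-unit step

first_bad_hop = 4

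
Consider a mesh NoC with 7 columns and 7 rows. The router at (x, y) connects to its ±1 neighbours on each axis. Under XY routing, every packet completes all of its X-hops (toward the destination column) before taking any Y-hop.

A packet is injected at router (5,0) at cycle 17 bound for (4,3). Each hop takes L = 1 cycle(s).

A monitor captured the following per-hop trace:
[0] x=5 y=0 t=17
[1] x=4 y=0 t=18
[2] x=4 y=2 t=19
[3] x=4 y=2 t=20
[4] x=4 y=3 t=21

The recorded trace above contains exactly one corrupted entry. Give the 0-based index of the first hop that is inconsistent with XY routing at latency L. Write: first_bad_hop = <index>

[1] (-1,+0) / 1c ⇒ ok
[2] (+0,+2) / 1c ⇒ BAD: non-unit step

first_bad_hop = 2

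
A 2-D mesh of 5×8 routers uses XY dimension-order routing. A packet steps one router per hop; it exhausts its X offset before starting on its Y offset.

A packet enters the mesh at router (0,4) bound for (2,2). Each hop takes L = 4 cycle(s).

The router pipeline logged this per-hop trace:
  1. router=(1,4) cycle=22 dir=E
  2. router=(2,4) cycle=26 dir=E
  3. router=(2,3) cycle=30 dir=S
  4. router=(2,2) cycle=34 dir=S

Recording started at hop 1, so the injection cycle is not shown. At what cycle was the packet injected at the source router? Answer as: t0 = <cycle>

Hop 1 reached at cycle 22; hop k is at t0 + k·L.
t0 = cyc[1] − L = 22 − 4 = 18.

t0 = 18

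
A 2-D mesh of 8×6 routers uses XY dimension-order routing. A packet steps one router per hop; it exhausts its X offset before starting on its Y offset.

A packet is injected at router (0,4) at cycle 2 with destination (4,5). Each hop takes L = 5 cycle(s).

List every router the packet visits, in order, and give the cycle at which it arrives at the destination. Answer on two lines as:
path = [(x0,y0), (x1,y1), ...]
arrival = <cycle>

path = [(0,4), (1,4), (2,4), (3,4), (4,4), (4,5)]
arrival = 27

src (0,4)  cyc=2
E→(1,4)  cyc=7
E→(2,4)  cyc=12
E→(3,4)  cyc=17
E→(4,4)  cyc=22
N→(4,5)  cyc=27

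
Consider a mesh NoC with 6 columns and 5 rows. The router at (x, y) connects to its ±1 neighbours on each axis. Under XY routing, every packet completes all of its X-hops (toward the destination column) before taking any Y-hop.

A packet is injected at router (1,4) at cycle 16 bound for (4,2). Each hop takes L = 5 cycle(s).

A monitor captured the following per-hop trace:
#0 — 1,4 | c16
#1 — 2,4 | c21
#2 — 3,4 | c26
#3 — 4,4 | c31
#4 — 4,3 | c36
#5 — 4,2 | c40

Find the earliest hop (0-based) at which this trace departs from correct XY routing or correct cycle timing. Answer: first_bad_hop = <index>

[1] (+1,+0) / 5c ⇒ ok
[2] (+1,+0) / 5c ⇒ ok
[3] (+1,+0) / 5c ⇒ ok
[4] (+0,-1) / 5c ⇒ ok
[5] (+0,-1) / 4c ⇒ BAD: Δcyc=4≠L

first_bad_hop = 5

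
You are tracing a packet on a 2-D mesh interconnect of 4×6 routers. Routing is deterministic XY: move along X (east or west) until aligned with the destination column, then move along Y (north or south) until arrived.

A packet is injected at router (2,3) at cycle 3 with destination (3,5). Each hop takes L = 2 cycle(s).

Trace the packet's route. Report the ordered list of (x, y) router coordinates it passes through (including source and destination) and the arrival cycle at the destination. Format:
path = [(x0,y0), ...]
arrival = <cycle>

  0. router=(2,3) cycle=3 (inject)
  1. router=(3,3) cycle=5 dir=E
  2. router=(3,4) cycle=7 dir=N
  3. router=(3,5) cycle=9 dir=N

path = [(2,3), (3,3), (3,4), (3,5)]
arrival = 9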